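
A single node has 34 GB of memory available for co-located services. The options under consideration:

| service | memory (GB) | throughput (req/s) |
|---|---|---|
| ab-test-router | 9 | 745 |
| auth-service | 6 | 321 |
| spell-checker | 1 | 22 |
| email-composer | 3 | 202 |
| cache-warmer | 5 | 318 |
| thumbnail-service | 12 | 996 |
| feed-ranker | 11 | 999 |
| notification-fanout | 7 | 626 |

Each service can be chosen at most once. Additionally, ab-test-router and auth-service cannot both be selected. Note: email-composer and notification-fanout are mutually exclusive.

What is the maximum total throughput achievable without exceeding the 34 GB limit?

2762

By throughput per GB: feed-ranker 90.82, notification-fanout 89.43, thumbnail-service 83.00 lead.
Taking ab-test-router + spell-checker + thumbnail-service + feed-ranker: 33 GB used, 2762 in throughput.
Every other selection either busts 34 GB or breaks a pairing rule or fails to beat 2762.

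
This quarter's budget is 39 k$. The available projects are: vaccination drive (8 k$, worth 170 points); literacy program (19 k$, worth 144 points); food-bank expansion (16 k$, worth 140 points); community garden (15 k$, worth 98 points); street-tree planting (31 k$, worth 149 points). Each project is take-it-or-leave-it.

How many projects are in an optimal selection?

Optimal total is 408.
For example vaccination drive + food-bank expansion + community garden achieves it, using 39 k$.
Any selection reaching 408 contains exactly 3 projects.

3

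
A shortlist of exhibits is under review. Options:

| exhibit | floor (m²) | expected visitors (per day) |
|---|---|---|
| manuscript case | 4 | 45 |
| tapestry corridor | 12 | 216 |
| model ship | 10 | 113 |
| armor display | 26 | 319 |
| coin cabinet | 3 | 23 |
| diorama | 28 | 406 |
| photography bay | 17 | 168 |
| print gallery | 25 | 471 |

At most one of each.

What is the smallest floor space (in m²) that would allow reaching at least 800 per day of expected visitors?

Minimise m² subject to total expected visitors ≥ 800.
tapestry corridor + model ship + print gallery reaches 800 using 47 m².
Below 47 m² the best achievable stays under 800.

47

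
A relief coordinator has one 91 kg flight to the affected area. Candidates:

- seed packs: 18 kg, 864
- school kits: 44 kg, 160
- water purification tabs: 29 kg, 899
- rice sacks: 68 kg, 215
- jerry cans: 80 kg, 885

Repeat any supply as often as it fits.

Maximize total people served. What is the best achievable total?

4320

Taking 5×seed packs: 90 kg used, 4320 in people served.
That's the maximum — no swap from here does better than 4320.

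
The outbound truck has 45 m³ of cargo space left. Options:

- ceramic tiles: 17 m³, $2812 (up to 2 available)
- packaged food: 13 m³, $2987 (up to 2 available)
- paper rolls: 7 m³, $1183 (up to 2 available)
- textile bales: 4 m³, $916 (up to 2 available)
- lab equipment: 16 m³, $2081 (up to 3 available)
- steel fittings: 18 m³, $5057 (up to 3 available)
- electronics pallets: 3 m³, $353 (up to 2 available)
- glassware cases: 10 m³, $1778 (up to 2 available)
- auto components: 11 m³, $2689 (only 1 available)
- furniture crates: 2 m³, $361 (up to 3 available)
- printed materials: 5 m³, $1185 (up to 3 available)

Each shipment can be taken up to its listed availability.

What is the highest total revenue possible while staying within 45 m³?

12215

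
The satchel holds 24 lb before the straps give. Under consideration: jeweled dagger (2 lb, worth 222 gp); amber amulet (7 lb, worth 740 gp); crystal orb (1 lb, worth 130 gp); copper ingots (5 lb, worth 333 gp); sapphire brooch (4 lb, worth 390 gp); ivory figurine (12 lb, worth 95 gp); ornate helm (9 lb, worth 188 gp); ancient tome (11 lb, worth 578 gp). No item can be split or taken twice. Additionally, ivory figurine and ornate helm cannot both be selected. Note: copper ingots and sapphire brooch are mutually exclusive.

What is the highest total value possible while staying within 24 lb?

1930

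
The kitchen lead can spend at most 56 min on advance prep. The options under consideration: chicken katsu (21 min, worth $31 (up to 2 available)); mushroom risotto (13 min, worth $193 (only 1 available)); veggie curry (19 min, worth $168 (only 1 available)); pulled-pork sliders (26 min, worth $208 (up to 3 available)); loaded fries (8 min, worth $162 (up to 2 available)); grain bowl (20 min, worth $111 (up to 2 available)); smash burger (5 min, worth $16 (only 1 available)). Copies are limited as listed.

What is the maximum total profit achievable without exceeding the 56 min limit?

725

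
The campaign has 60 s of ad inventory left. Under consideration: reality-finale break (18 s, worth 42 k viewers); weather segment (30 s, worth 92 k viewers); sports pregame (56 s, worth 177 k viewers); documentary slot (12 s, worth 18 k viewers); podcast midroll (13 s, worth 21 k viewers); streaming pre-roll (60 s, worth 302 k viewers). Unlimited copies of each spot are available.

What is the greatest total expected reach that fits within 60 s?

302

By expected reach per s: streaming pre-roll 5.03, sports pregame 3.16, weather segment 3.07 lead.
Taking streaming pre-roll: 60 s used, 302 in expected reach.
Every other selection either busts 60 s or fails to beat 302.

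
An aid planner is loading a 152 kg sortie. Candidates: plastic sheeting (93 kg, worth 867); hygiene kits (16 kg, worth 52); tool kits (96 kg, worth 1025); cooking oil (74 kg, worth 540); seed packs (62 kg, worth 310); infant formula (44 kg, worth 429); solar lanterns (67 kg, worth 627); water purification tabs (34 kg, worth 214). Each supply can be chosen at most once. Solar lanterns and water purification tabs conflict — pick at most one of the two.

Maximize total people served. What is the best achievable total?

1454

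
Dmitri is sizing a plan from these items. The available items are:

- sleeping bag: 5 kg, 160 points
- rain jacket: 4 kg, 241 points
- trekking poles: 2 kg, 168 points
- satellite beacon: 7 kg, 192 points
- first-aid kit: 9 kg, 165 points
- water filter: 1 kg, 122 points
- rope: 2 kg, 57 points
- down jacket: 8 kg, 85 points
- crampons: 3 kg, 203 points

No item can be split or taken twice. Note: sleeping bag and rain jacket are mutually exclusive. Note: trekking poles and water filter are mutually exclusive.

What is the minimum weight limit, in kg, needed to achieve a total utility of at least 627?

11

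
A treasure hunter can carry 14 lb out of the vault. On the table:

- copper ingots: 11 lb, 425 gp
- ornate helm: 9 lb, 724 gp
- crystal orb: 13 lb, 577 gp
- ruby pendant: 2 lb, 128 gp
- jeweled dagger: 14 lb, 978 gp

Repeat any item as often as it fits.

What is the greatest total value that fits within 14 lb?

By value per lb: ornate helm 80.44, jeweled dagger 69.86, ruby pendant 64.00, crystal orb 44.38 lead.
Ornate helm + 2×ruby pendant uses 13 of the 14 lb and totals 980.

980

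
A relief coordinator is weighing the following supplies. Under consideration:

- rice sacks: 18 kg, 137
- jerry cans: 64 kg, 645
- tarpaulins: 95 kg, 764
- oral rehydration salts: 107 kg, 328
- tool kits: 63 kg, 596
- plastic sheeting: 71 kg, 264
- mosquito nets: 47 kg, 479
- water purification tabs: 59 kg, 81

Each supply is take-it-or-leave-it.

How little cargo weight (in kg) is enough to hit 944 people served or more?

Look for the lowest-cargo combination reaching 944.
tool kits + mosquito nets reaches 1075 using 110 kg.
No combination under 110 kg hits 944.

110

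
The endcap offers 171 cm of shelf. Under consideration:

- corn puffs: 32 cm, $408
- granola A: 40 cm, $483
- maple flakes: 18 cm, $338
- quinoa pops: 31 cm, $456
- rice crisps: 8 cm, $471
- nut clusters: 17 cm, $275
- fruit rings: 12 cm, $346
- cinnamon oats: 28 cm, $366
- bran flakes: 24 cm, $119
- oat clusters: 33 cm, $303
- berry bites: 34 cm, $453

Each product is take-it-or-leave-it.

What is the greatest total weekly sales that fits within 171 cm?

Ranking by ratio (weekly sales/cm): rice crisps 58.88, fruit rings 28.83, maple flakes 18.78, nut clusters 16.18.
Greedy by ratio would take maple flakes + quinoa pops + rice crisps + nut clusters + fruit rings + cinnamon oats + berry bites: 148 cm used, total 2705.
The 17 cm tied up in nut clusters is better spent on granola A — total rises to 2913 (171 cm).

2913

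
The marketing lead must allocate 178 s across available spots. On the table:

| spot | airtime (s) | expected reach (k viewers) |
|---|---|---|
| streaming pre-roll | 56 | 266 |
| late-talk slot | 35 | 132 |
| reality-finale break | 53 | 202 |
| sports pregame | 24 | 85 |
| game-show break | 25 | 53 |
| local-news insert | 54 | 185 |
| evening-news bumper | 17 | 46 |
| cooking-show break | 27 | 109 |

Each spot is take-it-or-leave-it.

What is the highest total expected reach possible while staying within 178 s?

Best packing: streaming pre-roll + late-talk slot + reality-finale break + cooking-show break — 171 s, 709 total.
The closest alternative, streaming pre-roll + reality-finale break + sports pregame + evening-news bumper + cooking-show break, reaches only 708.

709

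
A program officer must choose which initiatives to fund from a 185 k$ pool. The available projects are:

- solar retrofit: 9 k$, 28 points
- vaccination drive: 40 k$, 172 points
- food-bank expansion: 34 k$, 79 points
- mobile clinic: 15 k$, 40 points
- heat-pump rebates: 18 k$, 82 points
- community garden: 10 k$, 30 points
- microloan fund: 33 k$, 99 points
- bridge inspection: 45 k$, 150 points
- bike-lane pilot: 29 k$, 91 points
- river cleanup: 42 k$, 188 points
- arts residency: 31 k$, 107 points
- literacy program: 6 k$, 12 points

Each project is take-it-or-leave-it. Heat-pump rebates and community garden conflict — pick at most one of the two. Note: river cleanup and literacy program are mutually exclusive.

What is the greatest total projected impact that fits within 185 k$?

727

The ratio ordering already packs tightly: solar retrofit + vaccination drive + heat-pump rebates + bridge inspection + river cleanup + arts residency, 185 k$, 727.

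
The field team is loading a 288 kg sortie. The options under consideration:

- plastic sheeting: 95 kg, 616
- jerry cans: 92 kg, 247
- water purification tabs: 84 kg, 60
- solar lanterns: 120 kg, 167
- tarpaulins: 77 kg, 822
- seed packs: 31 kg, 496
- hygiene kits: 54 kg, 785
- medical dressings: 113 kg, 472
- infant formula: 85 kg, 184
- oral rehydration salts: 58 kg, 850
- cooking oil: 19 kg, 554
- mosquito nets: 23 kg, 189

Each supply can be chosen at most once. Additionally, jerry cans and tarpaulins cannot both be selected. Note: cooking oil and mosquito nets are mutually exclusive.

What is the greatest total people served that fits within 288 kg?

By people served per kg: cooking oil 29.16, seed packs 16.00, oral rehydration salts 14.66, hygiene kits 14.54 lead.
Best packing: tarpaulins + seed packs + hygiene kits + oral rehydration salts + cooking oil — 239 kg, 3507 total.

3507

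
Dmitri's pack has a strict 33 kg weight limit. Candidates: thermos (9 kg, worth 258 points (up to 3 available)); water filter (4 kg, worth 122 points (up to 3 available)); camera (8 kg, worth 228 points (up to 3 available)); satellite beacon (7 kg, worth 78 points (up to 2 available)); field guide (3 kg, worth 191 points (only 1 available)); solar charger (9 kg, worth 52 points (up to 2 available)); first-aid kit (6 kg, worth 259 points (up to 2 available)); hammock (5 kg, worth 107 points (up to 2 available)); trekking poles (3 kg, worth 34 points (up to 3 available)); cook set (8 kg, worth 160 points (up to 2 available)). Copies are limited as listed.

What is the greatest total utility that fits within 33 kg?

1225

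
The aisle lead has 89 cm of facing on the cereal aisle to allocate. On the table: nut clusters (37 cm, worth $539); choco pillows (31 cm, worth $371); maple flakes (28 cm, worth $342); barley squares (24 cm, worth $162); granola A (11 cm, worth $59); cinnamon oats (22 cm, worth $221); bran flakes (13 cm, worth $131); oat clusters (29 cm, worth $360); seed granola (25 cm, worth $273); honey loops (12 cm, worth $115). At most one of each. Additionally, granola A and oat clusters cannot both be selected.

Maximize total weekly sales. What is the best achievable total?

1120

A density-first pass picks nut clusters + bran flakes + oat clusters — 1030 at 79 cm.
The 13 cm tied up in bran flakes is better spent on cinnamon oats — total rises to 1120 (88 cm).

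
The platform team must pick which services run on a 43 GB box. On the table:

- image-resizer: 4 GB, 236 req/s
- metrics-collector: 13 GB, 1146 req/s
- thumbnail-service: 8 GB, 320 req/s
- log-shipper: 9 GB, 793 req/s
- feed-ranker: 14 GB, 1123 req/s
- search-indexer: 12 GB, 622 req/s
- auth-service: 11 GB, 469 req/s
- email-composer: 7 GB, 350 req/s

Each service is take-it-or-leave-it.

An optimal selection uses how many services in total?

4

Optimal total is 3412.
One optimal bundle: metrics-collector + log-shipper + feed-ranker + email-composer (43 GB).
All optima have 4 services.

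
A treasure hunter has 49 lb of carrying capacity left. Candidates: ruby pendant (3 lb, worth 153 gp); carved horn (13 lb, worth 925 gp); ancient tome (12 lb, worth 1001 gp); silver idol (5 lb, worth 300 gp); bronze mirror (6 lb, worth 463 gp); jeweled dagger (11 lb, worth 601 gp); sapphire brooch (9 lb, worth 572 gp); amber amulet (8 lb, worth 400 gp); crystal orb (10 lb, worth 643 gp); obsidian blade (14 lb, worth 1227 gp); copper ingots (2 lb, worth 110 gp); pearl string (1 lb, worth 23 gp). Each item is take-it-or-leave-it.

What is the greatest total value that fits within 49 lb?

3796

The ratio heuristic lands on carved horn + ancient tome + bronze mirror + obsidian blade + copper ingots + pearl string (3749) but leaves 1 lb idle.
The 9 lb tied up in bronze mirror and copper ingots and pearl string is better spent on crystal orb — total rises to 3796 (49 lb).
Next best is ruby pendant + carved horn + ancient tome + bronze mirror + obsidian blade + pearl string at 3792 (49 lb) — short by 4.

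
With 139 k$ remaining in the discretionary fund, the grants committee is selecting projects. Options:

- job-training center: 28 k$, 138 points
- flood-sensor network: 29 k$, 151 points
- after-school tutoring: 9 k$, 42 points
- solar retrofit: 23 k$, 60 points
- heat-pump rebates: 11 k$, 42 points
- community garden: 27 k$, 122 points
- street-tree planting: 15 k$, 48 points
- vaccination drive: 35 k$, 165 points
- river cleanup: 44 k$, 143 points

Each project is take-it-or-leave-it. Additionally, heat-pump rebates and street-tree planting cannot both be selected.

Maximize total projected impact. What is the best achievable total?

Best packing: job-training center + flood-sensor network + after-school tutoring + heat-pump rebates + community garden + vaccination drive — 139 k$, 660 total.
The closest alternative, job-training center + flood-sensor network + community garden + street-tree planting + vaccination drive, reaches only 624.

660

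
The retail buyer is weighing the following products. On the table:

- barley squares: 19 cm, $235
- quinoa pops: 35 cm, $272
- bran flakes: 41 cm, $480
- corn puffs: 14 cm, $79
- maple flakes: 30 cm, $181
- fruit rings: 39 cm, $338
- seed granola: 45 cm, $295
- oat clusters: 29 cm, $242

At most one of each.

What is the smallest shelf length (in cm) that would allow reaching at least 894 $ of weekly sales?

89

Look for the lowest-shelf combination reaching 894.
barley squares + bran flakes + oat clusters reaches 957 using 89 cm.
Below 89 cm the best achievable stays under 894.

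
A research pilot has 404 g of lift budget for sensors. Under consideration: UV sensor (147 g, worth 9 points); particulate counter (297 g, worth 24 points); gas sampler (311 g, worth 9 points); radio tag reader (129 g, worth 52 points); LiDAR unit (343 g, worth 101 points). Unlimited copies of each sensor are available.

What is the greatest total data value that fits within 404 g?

156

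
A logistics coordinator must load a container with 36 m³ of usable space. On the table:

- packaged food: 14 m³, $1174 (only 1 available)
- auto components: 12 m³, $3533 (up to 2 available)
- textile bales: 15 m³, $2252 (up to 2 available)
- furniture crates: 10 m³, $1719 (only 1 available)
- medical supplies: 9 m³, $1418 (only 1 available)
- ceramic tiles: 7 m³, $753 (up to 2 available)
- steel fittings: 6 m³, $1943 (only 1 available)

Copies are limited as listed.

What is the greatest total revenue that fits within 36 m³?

9009

2×auto components + steel fittings uses 30 of the 36 m³ and totals 9009.
No other feasible combination exceeds 9009.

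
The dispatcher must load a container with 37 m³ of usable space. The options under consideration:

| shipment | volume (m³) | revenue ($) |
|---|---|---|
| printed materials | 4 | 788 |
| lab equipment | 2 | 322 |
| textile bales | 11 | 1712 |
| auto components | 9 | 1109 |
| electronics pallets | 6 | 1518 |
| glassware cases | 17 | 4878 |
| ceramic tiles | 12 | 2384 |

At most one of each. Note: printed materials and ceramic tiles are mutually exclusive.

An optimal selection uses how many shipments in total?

4

Best achievable revenue is 9102.
One optimal bundle: lab equipment + electronics pallets + glassware cases + ceramic tiles (37 m³).
All optima have 4 shipments.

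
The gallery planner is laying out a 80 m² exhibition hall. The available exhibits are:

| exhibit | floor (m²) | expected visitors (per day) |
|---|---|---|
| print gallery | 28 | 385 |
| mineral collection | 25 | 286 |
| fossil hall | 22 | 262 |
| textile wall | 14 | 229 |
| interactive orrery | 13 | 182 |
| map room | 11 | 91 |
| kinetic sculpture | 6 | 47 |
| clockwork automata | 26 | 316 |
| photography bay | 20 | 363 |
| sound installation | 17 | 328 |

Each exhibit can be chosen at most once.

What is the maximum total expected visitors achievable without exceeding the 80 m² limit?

Density check — sound installation 19.29, photography bay 18.15, textile wall 16.36 are the best per m².
Greedy by ratio would take textile wall + interactive orrery + map room + photography bay + sound installation: 75 m² used, total 1193.
Replace interactive orrery and map room with print gallery: the trade gains 112 net, giving 1305 at 79 m².
Next best is print gallery + interactive orrery + photography bay + sound installation at 1258 (78 m²) — short by 47.

1305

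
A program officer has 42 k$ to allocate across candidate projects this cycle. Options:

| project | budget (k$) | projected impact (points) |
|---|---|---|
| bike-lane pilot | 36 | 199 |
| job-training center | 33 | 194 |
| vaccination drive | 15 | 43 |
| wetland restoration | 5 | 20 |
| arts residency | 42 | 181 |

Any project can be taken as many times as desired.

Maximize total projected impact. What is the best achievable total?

219

Ranking by ratio (projected impact/k$): job-training center 5.88, bike-lane pilot 5.53, arts residency 4.31, wetland restoration 4.00.
The ratio heuristic lands on job-training center + wetland restoration (214) but leaves 4 k$ idle.
Replace job-training center with bike-lane pilot: the trade gains 5 net, giving 219 at 41 k$.
No other feasible combination exceeds 219.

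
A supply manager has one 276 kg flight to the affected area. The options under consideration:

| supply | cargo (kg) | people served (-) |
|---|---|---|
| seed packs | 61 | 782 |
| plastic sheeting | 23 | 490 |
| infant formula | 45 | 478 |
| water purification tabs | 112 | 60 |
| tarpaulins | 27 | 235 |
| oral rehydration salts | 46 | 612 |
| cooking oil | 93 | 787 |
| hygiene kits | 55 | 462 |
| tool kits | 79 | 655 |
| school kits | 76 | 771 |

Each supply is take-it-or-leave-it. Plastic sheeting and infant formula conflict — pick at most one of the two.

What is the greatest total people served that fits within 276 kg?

3117

Taking seed packs + plastic sheeting + oral rehydration salts + hygiene kits + school kits: 261 kg used, 3117 in people served.
Every other selection either busts 276 kg or breaks a pairing rule or fails to beat 3117.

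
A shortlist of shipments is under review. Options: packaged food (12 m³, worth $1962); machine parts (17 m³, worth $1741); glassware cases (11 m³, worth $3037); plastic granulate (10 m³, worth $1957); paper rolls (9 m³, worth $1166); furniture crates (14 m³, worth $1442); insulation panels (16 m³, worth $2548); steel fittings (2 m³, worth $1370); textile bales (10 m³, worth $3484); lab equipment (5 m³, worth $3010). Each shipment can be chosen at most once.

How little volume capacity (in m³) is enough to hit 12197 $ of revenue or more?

38

Minimise m³ subject to total revenue ≥ 12197.
Taking glassware cases + plastic granulate + steel fittings + textile bales + lab equipment gives 12858 (≥ 12197) for 38 m³.
No combination under 38 m³ hits 12197.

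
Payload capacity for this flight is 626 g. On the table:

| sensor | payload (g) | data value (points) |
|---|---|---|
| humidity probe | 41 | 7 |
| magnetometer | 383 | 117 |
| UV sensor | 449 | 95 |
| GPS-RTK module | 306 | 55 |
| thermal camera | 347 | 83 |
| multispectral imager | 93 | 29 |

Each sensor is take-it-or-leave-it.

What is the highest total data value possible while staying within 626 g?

The ratio ordering already packs tightly: humidity probe + magnetometer + multispectral imager, 517 g, 153.
The closest alternative, magnetometer + multispectral imager, reaches only 146.

153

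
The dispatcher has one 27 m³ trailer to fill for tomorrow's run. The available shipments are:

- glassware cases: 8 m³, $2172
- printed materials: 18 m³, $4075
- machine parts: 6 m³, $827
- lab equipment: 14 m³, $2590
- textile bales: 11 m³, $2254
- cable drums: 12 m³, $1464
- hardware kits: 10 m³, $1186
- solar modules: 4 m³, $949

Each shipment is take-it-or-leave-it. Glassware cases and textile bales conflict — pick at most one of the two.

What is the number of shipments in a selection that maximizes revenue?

2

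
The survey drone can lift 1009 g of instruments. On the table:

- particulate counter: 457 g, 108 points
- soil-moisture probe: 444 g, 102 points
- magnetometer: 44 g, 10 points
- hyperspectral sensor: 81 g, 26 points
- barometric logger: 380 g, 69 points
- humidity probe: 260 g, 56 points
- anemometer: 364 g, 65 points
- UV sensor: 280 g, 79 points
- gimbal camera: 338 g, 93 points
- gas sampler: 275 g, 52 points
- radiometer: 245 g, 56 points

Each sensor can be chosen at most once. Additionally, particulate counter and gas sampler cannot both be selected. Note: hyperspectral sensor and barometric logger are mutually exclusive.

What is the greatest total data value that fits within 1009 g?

Best packing: magnetometer + hyperspectral sensor + humidity probe + UV sensor + gimbal camera — 1003 g, 264 total.
Magnetometer + hyperspectral sensor + UV sensor + gimbal camera + radiometer matches that 264 at 988 g; no feasible combination exceeds it.

264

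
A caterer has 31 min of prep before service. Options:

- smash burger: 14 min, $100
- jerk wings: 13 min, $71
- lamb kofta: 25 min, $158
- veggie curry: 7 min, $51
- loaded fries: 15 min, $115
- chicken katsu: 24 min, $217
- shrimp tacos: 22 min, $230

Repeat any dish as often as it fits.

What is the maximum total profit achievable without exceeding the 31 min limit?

By profit per min: shrimp tacos 10.45, chicken katsu 9.04, loaded fries 7.67 lead.
Taking veggie curry + shrimp tacos: 29 min used, 281 in profit.
The spare 2 min is too small for any remaining dish, and no exchange beats 281.

281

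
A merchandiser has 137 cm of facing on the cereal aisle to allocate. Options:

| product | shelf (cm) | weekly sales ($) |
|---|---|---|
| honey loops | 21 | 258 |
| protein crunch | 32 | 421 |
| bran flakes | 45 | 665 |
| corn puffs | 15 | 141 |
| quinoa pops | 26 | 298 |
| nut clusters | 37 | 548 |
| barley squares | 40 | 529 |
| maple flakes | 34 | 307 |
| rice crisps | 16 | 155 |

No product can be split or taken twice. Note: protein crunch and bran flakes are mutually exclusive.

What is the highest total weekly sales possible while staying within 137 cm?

1883

Best packing: bran flakes + corn puffs + nut clusters + barley squares — 137 cm, 1883 total.
The closest alternative, protein crunch + quinoa pops + nut clusters + barley squares, reaches only 1796.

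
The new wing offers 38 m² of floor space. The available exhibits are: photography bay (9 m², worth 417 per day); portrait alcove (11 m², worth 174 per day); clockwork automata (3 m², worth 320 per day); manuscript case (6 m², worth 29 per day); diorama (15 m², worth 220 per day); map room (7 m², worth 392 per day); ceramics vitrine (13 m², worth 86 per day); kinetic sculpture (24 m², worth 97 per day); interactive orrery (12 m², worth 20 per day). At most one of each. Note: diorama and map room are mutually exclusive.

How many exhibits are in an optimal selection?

5

The maximum expected visitors within 38 m² is 1332.
photography bay + portrait alcove + clockwork automata + manuscript case + map room hits 1332 at 36 m².
Every optimal selection uses 5 exhibits.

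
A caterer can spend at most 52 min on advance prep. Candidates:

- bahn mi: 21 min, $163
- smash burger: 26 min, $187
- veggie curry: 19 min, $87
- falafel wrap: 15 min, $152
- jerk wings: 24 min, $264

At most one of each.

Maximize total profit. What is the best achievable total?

Taking the top-ratio dishes first gives falafel wrap + jerk wings for 416 (39 min).
The 15 min tied up in falafel wrap is better spent on smash burger — total rises to 451 (50 min).
Every other selection either busts 52 min or fails to beat 451.

451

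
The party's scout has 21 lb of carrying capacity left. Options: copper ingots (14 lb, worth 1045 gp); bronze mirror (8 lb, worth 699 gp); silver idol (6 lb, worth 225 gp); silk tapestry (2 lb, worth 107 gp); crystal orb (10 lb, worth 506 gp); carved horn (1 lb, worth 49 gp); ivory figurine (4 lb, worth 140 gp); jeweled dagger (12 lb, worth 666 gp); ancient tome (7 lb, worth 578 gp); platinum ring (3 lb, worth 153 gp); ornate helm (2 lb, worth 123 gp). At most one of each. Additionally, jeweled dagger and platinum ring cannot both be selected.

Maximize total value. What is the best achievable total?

Greedy by ratio would take bronze mirror + silk tapestry + carved horn + ancient tome + ornate helm: 20 lb used, total 1556.
Reworking the packing: copper ingots + ancient tome uses 21 lb and improves the total to 1623.
The closest alternative, bronze mirror + carved horn + ancient tome + platinum ring + ornate helm, reaches only 1602.

1623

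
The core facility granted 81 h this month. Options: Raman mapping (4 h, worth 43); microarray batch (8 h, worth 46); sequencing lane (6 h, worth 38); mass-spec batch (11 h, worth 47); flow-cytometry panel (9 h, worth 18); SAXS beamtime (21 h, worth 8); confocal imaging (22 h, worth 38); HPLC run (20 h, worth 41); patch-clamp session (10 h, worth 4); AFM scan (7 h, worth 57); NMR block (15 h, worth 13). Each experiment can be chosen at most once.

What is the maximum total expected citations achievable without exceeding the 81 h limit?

310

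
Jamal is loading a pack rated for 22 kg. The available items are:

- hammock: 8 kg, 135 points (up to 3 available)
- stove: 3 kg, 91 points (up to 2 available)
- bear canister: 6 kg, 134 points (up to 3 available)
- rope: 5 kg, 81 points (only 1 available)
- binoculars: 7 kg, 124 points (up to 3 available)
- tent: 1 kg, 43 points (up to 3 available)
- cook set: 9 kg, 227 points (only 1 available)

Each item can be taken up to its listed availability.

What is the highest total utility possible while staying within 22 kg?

Ranking by ratio (utility/kg): tent 43.00, stove 30.33, cook set 25.22, bear canister 22.33.
Greedy by ratio would take 2×stove + 3×tent + cook set: 18 kg used, total 538.
The 2 kg tied up in 2×tent is better spent on bear canister — total rises to 586 (22 kg).

586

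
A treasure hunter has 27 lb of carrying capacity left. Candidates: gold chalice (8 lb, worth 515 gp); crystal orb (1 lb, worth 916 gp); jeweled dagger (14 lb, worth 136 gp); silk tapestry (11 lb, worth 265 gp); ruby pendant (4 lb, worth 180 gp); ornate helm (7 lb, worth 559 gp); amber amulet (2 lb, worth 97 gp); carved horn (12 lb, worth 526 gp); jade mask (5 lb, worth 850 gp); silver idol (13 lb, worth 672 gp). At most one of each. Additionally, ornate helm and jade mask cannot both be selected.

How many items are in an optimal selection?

4

The maximum value within 27 lb is 2953.
gold chalice + crystal orb + jade mask + silver idol hits 2953 at 27 lb.
Any selection reaching 2953 contains exactly 4 items.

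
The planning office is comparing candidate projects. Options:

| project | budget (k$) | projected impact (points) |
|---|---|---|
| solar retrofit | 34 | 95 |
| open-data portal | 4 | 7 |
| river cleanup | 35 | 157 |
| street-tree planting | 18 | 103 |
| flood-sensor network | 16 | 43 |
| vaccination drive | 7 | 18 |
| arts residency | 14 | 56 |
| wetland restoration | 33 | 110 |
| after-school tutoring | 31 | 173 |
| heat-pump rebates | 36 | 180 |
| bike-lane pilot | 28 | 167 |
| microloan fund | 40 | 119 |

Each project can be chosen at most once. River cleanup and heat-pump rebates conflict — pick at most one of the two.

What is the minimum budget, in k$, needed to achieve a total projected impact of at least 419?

77

Minimise k$ subject to total projected impact ≥ 419.
Taking street-tree planting + after-school tutoring + bike-lane pilot gives 443 (≥ 419) for 77 k$.
No combination under 77 k$ hits 419.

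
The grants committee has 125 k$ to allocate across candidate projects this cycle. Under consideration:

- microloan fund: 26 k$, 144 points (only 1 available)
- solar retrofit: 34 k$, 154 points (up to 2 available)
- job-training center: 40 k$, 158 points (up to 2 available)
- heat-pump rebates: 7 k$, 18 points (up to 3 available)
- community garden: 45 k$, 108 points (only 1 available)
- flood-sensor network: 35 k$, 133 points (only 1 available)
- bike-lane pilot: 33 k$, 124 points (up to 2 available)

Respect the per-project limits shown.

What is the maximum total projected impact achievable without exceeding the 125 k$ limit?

510

The ratio heuristic lands on microloan fund + 2×solar retrofit + 3×heat-pump rebates (506) but leaves 10 k$ idle.
Replace solar retrofit with job-training center: the trade gains 4 net, giving 510 at 121 k$.
Every other selection either busts 125 k$ or exceeds an availability limit or fails to beat 510.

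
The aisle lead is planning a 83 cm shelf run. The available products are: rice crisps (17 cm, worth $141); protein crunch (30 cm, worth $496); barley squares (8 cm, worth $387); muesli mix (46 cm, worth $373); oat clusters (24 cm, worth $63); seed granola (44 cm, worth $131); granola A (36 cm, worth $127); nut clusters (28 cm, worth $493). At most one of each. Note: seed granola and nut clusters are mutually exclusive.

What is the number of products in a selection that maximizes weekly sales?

Best achievable weekly sales is 1517.
rice crisps + protein crunch + barley squares + nut clusters hits 1517 at 83 cm.
Any selection reaching 1517 contains exactly 4 products.

4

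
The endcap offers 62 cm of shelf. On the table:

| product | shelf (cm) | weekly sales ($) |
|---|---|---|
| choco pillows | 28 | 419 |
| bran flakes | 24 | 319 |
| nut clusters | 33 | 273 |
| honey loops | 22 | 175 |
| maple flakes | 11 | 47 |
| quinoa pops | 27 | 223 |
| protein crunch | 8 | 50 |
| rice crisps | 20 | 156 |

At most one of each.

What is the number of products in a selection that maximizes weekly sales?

3

The maximum weekly sales within 62 cm is 788.
choco pillows + bran flakes + protein crunch hits 788 at 60 cm.
Any selection reaching 788 contains exactly 3 products.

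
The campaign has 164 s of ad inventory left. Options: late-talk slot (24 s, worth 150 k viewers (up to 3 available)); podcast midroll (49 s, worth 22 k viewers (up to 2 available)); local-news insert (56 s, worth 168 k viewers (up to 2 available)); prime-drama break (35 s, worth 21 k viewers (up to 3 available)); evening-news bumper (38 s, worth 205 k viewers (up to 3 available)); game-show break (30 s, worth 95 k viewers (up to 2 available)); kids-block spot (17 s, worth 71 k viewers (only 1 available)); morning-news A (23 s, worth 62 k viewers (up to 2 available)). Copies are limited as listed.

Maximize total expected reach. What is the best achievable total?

Filling by ratio: 3×late-talk slot + 2×evening-news bumper for 860, with 16 s left unused.
Dropping late-talk slot frees 24 s; slotting in evening-news bumper (38 s) lifts the total to 915 at 162 s.
No other feasible combination exceeds 915.

915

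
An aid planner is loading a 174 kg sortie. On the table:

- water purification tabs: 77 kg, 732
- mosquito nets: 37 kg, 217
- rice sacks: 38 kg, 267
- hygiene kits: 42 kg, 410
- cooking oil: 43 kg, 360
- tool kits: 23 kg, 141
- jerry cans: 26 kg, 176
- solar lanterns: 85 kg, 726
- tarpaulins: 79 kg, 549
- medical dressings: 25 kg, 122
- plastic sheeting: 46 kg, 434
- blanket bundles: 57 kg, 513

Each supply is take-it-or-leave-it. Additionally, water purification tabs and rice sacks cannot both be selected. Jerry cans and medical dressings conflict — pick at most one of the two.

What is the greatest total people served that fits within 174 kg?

1576

Water purification tabs + hygiene kits + plastic sheeting uses 165 of the 174 kg and totals 1576.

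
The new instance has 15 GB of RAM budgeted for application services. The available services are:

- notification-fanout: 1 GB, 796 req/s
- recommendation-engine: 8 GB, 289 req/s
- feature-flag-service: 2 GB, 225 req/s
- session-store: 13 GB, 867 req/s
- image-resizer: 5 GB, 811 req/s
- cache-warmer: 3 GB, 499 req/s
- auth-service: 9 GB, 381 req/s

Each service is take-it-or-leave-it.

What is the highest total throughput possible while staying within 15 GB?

2331

Notification-fanout + feature-flag-service + image-resizer + cache-warmer uses 11 of the 15 GB and totals 2331.
Next best is notification-fanout + image-resizer + cache-warmer at 2106 (9 GB) — short by 225.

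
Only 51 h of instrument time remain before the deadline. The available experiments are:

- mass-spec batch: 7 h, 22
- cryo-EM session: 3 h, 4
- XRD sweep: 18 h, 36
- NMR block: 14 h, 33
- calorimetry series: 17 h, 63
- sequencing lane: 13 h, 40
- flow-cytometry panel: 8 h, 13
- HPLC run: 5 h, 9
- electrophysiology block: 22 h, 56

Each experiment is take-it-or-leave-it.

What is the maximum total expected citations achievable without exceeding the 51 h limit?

158

Taking mass-spec batch + NMR block + calorimetry series + sequencing lane: 51 h used, 158 in expected citations.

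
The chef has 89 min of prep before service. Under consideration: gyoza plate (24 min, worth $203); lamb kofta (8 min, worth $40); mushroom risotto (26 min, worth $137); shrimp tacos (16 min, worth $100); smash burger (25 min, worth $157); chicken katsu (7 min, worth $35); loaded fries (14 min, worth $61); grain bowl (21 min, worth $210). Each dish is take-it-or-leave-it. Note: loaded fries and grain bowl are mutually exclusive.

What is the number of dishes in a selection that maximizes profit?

Optimal total is 670.
One optimal bundle: gyoza plate + shrimp tacos + smash burger + grain bowl (86 min).
All optima have 4 dishes.

4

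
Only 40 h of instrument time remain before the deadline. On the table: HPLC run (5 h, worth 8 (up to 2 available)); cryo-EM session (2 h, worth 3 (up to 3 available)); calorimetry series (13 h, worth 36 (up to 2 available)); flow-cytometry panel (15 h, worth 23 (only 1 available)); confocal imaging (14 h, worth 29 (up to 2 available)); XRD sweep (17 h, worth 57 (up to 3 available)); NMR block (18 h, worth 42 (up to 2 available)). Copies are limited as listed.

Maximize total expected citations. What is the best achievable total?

123

Density check — XRD sweep 3.35, calorimetry series 2.77, NMR block 2.33, confocal imaging 2.07 are the best per h.
A density-first pass picks HPLC run + 2×XRD sweep — 122 at 39 h.
The 5 h tied up in HPLC run is better spent on 3×cryo-EM session — total rises to 123 (40 h).
That's the maximum — no swap from here does better than 123.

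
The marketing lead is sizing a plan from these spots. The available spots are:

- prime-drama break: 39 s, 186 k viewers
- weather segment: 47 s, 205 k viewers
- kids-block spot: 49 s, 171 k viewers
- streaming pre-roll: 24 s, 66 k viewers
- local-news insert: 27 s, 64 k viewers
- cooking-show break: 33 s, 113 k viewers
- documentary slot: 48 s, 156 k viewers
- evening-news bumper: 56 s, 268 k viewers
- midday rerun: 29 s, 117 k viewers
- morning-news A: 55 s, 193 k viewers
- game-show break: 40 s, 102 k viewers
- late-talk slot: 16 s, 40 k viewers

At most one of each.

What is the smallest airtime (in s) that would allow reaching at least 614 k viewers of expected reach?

142

Look for the lowest-airtime combination reaching 614.
prime-drama break + weather segment + evening-news bumper: 659 expected reach at 142 s.
Below 142 s the best achievable stays under 614.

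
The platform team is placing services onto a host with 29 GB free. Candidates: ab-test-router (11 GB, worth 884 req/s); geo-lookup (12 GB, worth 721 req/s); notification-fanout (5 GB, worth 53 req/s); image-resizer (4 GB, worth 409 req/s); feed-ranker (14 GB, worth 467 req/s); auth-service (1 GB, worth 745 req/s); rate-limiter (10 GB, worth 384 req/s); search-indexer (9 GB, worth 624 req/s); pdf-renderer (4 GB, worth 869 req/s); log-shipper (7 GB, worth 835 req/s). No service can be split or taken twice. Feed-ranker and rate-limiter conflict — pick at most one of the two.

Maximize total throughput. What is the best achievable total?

Ab-test-router + image-resizer + auth-service + pdf-renderer + log-shipper uses 27 of the 29 GB and totals 3742.

3742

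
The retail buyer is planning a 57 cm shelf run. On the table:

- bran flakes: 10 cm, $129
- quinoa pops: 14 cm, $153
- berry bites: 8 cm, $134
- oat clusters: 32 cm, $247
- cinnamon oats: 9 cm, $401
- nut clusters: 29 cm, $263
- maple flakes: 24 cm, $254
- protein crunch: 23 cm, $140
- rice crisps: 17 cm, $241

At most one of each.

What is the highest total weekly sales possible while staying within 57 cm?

942

Greedy by ratio would take bran flakes + berry bites + cinnamon oats + rice crisps: 44 cm used, total 905.
The 27 cm tied up in bran flakes and rice crisps is better spent on quinoa pops + maple flakes — total rises to 942 (55 cm).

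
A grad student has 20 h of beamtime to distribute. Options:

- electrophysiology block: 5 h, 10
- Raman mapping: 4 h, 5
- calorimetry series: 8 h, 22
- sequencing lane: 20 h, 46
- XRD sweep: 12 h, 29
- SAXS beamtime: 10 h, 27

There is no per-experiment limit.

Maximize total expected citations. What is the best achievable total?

54

Density check — calorimetry series 2.75, SAXS beamtime 2.70, XRD sweep 2.42, sequencing lane 2.30 are the best per h.
A density-first pass picks Raman mapping + 2×calorimetry series — 49 at 20 h.
Dropping Raman mapping and 2×calorimetry series frees 20 h; slotting in 2×SAXS beamtime (20 h) lifts the total to 54 at 20 h.
Nothing else within 20 h beats 54.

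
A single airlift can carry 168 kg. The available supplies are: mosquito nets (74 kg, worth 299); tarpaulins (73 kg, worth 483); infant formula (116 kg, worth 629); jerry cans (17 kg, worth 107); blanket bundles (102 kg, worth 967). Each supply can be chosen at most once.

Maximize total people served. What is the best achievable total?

1074

Ranking by ratio (people served/kg): blanket bundles 9.48, tarpaulins 6.62, jerry cans 6.29.
The ratio ordering already packs tightly: jerry cans + blanket bundles, 119 kg, 1074.
The closest alternative, blanket bundles, reaches only 967.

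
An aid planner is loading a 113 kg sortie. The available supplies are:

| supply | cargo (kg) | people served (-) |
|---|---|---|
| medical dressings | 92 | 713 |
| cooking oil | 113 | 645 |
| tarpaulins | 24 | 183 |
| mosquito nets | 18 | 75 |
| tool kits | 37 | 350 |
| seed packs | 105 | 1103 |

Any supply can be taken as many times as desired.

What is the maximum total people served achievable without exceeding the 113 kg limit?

1103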